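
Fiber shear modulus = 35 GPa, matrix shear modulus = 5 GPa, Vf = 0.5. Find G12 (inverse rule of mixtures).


1/G12 = Vf/Gf + (1-Vf)/Gm = 0.5/35 + 0.5/5
G12 = 8.75 GPa

8.75 GPa


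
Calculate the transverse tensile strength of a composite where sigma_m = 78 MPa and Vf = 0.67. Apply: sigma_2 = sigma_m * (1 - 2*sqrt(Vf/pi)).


factor = 1 - 2*sqrt(0.67/pi) = 0.0764
sigma_2 = 78 * 0.0764 = 5.96 MPa

5.96 MPa


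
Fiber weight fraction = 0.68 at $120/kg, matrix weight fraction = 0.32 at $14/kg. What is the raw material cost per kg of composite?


Cost = cost_f*Wf + cost_m*Wm = 120*0.68 + 14*0.32 = $86.08/kg

$86.08/kg


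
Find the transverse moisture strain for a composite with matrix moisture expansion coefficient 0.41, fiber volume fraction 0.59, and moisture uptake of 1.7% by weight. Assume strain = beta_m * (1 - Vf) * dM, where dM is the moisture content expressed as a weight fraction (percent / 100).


dM = 1.7/100 = 0.017
strain = beta_m * (1-Vf) * dM = 0.41 * 0.41 * 0.017 = 0.0028577

0.0028577


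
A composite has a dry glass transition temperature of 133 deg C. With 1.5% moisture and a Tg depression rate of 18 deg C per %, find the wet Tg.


Tg_wet = Tg_dry - k*moisture = 133 - 18*1.5 = 106.0 deg C

106.0 deg C


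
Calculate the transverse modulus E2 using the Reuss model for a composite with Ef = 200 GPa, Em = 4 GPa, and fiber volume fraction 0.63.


1/E2 = Vf/Ef + (1-Vf)/Em = 0.63/200 + 0.37/4
E2 = 10.45 GPa

10.45 GPa


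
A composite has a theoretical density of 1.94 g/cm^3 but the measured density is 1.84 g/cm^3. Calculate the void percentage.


Void% = (rho_theo - rho_actual)/rho_theo * 100 = (1.94 - 1.84)/1.94 * 100 = 5.15%

5.15%


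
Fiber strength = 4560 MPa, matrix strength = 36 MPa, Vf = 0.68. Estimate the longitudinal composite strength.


sigma_1 = sigma_f*Vf + sigma_m*(1-Vf) = 4560*0.68 + 36*0.32 = 3112.3 MPa

3112.3 MPa


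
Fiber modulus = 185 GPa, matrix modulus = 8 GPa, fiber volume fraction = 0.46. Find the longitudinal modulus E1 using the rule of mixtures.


E1 = Ef*Vf + Em*(1-Vf) = 185*0.46 + 8*0.54 = 89.42 GPa

89.42 GPa


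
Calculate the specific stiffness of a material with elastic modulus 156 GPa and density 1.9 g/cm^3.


Specific stiffness = E/rho = 156/1.9 = 82.1 GPa/(g/cm^3)

82.1 GPa/(g/cm^3)


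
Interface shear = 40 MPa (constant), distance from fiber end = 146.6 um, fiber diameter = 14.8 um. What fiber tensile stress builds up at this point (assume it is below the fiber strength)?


Force balance: sigma_f * (pi*d^2/4) = tau * (pi*d) * x  ->  sigma_f = 4 * tau * x / d
sigma_f = 4 * 40 * 146.6 / 14.8 = 1584.9 MPa

1584.9 MPa


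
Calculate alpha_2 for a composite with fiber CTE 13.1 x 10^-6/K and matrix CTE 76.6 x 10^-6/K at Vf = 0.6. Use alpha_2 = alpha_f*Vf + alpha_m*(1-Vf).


alpha_2 = alpha_f*Vf + alpha_m*(1-Vf) = 13.1*0.6 + 76.6*0.4 = 38.5 x 10^-6/K

38.5 x 10^-6/K


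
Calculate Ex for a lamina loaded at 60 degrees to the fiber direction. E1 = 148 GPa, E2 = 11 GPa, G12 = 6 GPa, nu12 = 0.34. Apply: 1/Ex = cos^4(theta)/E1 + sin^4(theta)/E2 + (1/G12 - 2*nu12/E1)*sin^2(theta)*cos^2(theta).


cos^4(60) = 0.0625, sin^4(60) = 0.5625, sin^2(60)*cos^2(60) = 0.1875
1/G12 - 2*nu12/E1 = 1/6 - 2*0.34/148 = 0.162072 GPa^-1
1/Ex = 0.0625/148 + 0.5625/11 + 0.162072*0.1875 = 0.0819472 GPa^-1
Ex = 12.2 GPa

12.2 GPa


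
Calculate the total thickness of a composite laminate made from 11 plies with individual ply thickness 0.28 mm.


h = n * t_ply = 11 * 0.28 = 3.08 mm

3.08 mm


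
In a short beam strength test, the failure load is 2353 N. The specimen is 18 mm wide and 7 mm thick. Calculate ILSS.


ILSS = 3F/(4bh) = 3*2353/(4*18*7) = 14.01 MPa

14.01 MPa


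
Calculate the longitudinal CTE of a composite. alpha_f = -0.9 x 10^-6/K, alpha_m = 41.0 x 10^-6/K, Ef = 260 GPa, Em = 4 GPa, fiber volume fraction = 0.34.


E1 = Ef*Vf + Em*(1-Vf) = 91.04
alpha_1 = (alpha_f*Ef*Vf + alpha_m*Em*(1-Vf))/E1 = 0.32 x 10^-6/K

0.32 x 10^-6/K


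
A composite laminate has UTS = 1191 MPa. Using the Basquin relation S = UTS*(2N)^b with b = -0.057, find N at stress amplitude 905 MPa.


N = 0.5 * (S/UTS)^(1/b) = 0.5 * (905/1191)^(1/-0.057) = 61.8453 cycles

61.8453 cycles


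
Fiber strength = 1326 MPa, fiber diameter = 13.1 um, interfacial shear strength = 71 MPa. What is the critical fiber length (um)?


Lc = sigma_f * d / (2 * tau_i) = 1326 * 13.1 / (2 * 71) = 122.3 um

122.3 um


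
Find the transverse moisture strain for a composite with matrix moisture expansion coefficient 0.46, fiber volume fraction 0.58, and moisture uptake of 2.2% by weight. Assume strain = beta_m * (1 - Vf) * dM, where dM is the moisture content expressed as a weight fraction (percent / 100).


dM = 2.2/100 = 0.022
strain = beta_m * (1-Vf) * dM = 0.46 * 0.42 * 0.022 = 0.0042504

0.0042504


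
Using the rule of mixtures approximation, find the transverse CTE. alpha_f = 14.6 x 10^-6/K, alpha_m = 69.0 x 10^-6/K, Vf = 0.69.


alpha_2 = alpha_f*Vf + alpha_m*(1-Vf) = 14.6*0.69 + 69.0*0.31 = 31.5 x 10^-6/K

31.5 x 10^-6/K


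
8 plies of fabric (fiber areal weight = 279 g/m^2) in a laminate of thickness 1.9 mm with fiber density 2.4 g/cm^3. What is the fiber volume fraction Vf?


Vf = n * FAW / (rho_f * h * 1000) = 8 * 279 / (2.4 * 1.9 * 1000) = 0.4895

0.4895


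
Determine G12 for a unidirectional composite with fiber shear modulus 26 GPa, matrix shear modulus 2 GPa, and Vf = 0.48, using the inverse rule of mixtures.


1/G12 = Vf/Gf + (1-Vf)/Gm = 0.48/26 + 0.52/2
G12 = 3.59 GPa

3.59 GPa


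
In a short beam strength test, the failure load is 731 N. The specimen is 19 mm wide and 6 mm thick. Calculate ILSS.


ILSS = 3F/(4bh) = 3*731/(4*19*6) = 4.81 MPa

4.81 MPa


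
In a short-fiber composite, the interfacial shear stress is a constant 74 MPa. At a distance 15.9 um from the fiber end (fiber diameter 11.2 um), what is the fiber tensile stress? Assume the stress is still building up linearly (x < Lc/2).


Force balance: sigma_f * (pi*d^2/4) = tau * (pi*d) * x  ->  sigma_f = 4 * tau * x / d
sigma_f = 4 * 74 * 15.9 / 11.2 = 420.2 MPa

420.2 MPa


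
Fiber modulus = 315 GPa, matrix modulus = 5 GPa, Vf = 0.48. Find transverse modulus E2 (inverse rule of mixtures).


1/E2 = Vf/Ef + (1-Vf)/Em = 0.48/315 + 0.52/5
E2 = 9.48 GPa

9.48 GPa


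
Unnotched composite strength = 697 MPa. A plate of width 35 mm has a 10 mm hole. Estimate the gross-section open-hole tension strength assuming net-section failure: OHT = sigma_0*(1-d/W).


OHT = sigma_0*(1-d/W) = 697*(1-10/35) = 497.9 MPa

497.9 MPa


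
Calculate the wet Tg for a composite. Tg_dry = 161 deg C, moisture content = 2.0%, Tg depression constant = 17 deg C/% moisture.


Tg_wet = Tg_dry - k*moisture = 161 - 17*2.0 = 127.0 deg C

127.0 deg C


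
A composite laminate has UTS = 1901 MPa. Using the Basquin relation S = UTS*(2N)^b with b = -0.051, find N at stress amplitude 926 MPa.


N = 0.5 * (S/UTS)^(1/b) = 0.5 * (926/1901)^(1/-0.051) = 666644.2316 cycles

666644.2316 cycles


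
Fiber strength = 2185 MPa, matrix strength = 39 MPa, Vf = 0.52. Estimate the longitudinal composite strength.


sigma_1 = sigma_f*Vf + sigma_m*(1-Vf) = 2185*0.52 + 39*0.48 = 1154.9 MPa

1154.9 MPa


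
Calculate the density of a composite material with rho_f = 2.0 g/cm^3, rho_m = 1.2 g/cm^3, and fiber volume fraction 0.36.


rho_c = rho_f*Vf + rho_m*(1-Vf) = 2.0*0.36 + 1.2*0.64 = 1.488 g/cm^3

1.488 g/cm^3


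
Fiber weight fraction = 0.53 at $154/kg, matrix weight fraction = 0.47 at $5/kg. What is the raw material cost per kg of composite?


Cost = cost_f*Wf + cost_m*Wm = 154*0.53 + 5*0.47 = $83.97/kg

$83.97/kg


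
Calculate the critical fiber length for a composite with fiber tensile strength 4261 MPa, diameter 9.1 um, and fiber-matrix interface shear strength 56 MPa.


Lc = sigma_f * d / (2 * tau_i) = 4261 * 9.1 / (2 * 56) = 346.2 um

346.2 um


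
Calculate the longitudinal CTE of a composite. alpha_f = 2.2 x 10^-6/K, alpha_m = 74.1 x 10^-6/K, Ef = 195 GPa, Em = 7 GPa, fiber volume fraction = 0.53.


E1 = Ef*Vf + Em*(1-Vf) = 106.64
alpha_1 = (alpha_f*Ef*Vf + alpha_m*Em*(1-Vf))/E1 = 4.42 x 10^-6/K

4.42 x 10^-6/K


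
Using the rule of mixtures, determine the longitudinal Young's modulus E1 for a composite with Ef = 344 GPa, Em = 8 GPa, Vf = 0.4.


E1 = Ef*Vf + Em*(1-Vf) = 344*0.4 + 8*0.6 = 142.4 GPa

142.4 GPa


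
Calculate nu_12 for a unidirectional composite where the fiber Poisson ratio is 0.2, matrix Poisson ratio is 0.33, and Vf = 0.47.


nu_12 = nu_f*Vf + nu_m*(1-Vf) = 0.2*0.47 + 0.33*0.53 = 0.2689

0.2689


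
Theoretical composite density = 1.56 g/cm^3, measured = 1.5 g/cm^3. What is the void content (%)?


Void% = (rho_theo - rho_actual)/rho_theo * 100 = (1.56 - 1.5)/1.56 * 100 = 3.85%

3.85%


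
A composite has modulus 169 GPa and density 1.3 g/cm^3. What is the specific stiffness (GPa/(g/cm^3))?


Specific stiffness = E/rho = 169/1.3 = 130.0 GPa/(g/cm^3)

130.0 GPa/(g/cm^3)


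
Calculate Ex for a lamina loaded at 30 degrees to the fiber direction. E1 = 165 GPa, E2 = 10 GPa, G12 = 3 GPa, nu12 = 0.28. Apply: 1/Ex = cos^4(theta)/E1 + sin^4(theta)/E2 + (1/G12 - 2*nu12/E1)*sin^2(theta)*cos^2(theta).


cos^4(30) = 0.5625, sin^4(30) = 0.0625, sin^2(30)*cos^2(30) = 0.1875
1/G12 - 2*nu12/E1 = 1/3 - 2*0.28/165 = 0.329939 GPa^-1
1/Ex = 0.5625/165 + 0.0625/10 + 0.329939*0.1875 = 0.0715227 GPa^-1
Ex = 13.98 GPa

13.98 GPa


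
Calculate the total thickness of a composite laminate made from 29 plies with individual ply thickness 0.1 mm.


h = n * t_ply = 29 * 0.1 = 2.9 mm

2.9 mm


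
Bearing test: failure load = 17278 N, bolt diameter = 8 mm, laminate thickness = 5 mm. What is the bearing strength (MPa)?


sigma_br = F/(d*h) = 17278/(8*5) = 432.0 MPa

432.0 MPa


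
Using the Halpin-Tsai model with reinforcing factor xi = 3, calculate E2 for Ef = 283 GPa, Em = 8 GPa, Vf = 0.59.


eta = (Ef/Em - 1)/(Ef/Em + xi) = (35.375 - 1)/(35.375 + 3) = 0.8958
E2 = Em*(1+xi*eta*Vf)/(1-eta*Vf) = 43.87 GPa

43.87 GPa


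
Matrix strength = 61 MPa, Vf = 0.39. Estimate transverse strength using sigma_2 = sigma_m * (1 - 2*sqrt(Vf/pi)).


factor = 1 - 2*sqrt(0.39/pi) = 0.2953
sigma_2 = 61 * 0.2953 = 18.01 MPa

18.01 MPa


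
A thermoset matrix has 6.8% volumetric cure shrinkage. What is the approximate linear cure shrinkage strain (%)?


Linear shrinkage ≈ vol_shrink/3 = 6.8/3 = 2.267%

2.267%


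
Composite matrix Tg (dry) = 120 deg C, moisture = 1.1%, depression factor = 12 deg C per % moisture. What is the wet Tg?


Tg_wet = Tg_dry - k*moisture = 120 - 12*1.1 = 106.8 deg C

106.8 deg C


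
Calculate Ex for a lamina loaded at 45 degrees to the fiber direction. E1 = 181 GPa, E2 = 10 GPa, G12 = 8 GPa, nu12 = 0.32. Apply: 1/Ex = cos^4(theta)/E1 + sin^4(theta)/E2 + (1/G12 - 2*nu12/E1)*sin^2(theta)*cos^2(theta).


cos^4(45) = 0.25, sin^4(45) = 0.25, sin^2(45)*cos^2(45) = 0.25
1/G12 - 2*nu12/E1 = 1/8 - 2*0.32/181 = 0.121464 GPa^-1
1/Ex = 0.25/181 + 0.25/10 + 0.121464*0.25 = 0.0567472 GPa^-1
Ex = 17.62 GPa

17.62 GPa


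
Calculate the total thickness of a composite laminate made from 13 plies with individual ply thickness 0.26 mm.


h = n * t_ply = 13 * 0.26 = 3.38 mm

3.38 mm


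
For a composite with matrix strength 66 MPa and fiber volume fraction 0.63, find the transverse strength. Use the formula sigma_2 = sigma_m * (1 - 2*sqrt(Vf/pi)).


factor = 1 - 2*sqrt(0.63/pi) = 0.1044
sigma_2 = 66 * 0.1044 = 6.89 MPa

6.89 MPa


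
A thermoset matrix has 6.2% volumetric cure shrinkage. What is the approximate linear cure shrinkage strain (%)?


Linear shrinkage ≈ vol_shrink/3 = 6.2/3 = 2.067%

2.067%


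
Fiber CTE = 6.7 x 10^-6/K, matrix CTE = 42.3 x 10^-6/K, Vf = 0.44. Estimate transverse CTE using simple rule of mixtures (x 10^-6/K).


alpha_2 = alpha_f*Vf + alpha_m*(1-Vf) = 6.7*0.44 + 42.3*0.56 = 26.6 x 10^-6/K

26.6 x 10^-6/K


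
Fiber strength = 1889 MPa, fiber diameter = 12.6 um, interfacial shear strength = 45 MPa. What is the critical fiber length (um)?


Lc = sigma_f * d / (2 * tau_i) = 1889 * 12.6 / (2 * 45) = 264.5 um

264.5 um


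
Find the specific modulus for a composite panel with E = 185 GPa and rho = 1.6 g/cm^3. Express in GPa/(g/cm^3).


Specific stiffness = E/rho = 185/1.6 = 115.6 GPa/(g/cm^3)

115.6 GPa/(g/cm^3)


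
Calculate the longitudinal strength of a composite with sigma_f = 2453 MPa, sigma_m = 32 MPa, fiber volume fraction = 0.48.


sigma_1 = sigma_f*Vf + sigma_m*(1-Vf) = 2453*0.48 + 32*0.52 = 1194.1 MPa

1194.1 MPa


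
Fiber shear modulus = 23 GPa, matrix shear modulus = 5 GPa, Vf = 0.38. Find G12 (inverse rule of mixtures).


1/G12 = Vf/Gf + (1-Vf)/Gm = 0.38/23 + 0.62/5
G12 = 7.12 GPa

7.12 GPa


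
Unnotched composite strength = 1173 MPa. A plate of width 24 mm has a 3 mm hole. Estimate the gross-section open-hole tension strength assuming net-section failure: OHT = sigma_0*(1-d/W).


OHT = sigma_0*(1-d/W) = 1173*(1-3/24) = 1026.4 MPa

1026.4 MPa


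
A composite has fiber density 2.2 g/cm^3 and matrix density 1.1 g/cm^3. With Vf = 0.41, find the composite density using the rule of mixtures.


rho_c = rho_f*Vf + rho_m*(1-Vf) = 2.2*0.41 + 1.1*0.59 = 1.551 g/cm^3

1.551 g/cm^3


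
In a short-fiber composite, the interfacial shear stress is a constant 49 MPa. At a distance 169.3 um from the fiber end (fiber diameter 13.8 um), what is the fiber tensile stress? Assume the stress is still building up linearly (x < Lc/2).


Force balance: sigma_f * (pi*d^2/4) = tau * (pi*d) * x  ->  sigma_f = 4 * tau * x / d
sigma_f = 4 * 49 * 169.3 / 13.8 = 2404.6 MPa

2404.6 MPa


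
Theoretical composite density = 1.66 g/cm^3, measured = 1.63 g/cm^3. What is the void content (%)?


Void% = (rho_theo - rho_actual)/rho_theo * 100 = (1.66 - 1.63)/1.66 * 100 = 1.81%

1.81%


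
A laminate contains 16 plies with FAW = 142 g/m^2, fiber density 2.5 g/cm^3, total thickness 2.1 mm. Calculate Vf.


Vf = n * FAW / (rho_f * h * 1000) = 16 * 142 / (2.5 * 2.1 * 1000) = 0.4328

0.4328


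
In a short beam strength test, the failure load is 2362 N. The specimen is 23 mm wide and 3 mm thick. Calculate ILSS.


ILSS = 3F/(4bh) = 3*2362/(4*23*3) = 25.67 MPa

25.67 MPa


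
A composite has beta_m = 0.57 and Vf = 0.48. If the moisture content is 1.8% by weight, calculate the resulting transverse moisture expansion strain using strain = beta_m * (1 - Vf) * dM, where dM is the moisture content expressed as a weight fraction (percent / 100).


dM = 1.8/100 = 0.018
strain = beta_m * (1-Vf) * dM = 0.57 * 0.52 * 0.018 = 0.0053352

0.0053352


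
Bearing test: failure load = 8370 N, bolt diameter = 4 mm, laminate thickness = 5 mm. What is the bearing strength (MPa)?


sigma_br = F/(d*h) = 8370/(4*5) = 418.5 MPa

418.5 MPa


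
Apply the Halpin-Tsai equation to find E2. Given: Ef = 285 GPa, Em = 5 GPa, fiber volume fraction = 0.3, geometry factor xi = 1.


eta = (Ef/Em - 1)/(Ef/Em + xi) = (57.0 - 1)/(57.0 + 1) = 0.9655
E2 = Em*(1+xi*eta*Vf)/(1-eta*Vf) = 9.08 GPa

9.08 GPa


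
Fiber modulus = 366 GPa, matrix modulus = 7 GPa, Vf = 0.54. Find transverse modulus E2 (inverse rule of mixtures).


1/E2 = Vf/Ef + (1-Vf)/Em = 0.54/366 + 0.46/7
E2 = 14.88 GPa

14.88 GPa


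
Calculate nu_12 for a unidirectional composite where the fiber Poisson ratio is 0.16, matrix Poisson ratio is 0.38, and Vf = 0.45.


nu_12 = nu_f*Vf + nu_m*(1-Vf) = 0.16*0.45 + 0.38*0.55 = 0.281

0.281


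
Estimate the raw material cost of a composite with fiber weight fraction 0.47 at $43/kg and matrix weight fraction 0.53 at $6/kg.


Cost = cost_f*Wf + cost_m*Wm = 43*0.47 + 6*0.53 = $23.39/kg

$23.39/kg


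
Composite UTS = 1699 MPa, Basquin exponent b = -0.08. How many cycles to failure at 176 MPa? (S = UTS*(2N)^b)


N = 0.5 * (S/UTS)^(1/b) = 0.5 * (176/1699)^(1/-0.08) = 1.0174e+12 cycles

1.0174e+12 cycles


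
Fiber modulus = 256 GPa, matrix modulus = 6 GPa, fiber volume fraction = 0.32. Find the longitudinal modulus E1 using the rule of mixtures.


E1 = Ef*Vf + Em*(1-Vf) = 256*0.32 + 6*0.68 = 86.0 GPa

86.0 GPa


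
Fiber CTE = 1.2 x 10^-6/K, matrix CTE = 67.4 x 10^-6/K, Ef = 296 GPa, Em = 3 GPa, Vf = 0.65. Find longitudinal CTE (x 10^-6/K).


E1 = Ef*Vf + Em*(1-Vf) = 193.45
alpha_1 = (alpha_f*Ef*Vf + alpha_m*Em*(1-Vf))/E1 = 1.56 x 10^-6/K

1.56 x 10^-6/K


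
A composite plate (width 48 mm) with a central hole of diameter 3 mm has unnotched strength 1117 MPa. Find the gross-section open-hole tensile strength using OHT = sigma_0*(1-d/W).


OHT = sigma_0*(1-d/W) = 1117*(1-3/48) = 1047.2 MPa

1047.2 MPa


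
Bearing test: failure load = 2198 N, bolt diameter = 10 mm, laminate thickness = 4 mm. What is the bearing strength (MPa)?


sigma_br = F/(d*h) = 2198/(10*4) = 55.0 MPa

55.0 MPa


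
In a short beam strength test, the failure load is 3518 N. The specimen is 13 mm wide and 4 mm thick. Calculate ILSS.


ILSS = 3F/(4bh) = 3*3518/(4*13*4) = 50.74 MPa

50.74 MPa


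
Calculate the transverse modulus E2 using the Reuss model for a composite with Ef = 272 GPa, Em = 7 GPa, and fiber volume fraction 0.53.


1/E2 = Vf/Ef + (1-Vf)/Em = 0.53/272 + 0.47/7
E2 = 14.47 GPa

14.47 GPa


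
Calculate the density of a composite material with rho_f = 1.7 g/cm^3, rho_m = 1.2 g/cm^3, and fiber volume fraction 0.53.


rho_c = rho_f*Vf + rho_m*(1-Vf) = 1.7*0.53 + 1.2*0.47 = 1.465 g/cm^3

1.465 g/cm^3


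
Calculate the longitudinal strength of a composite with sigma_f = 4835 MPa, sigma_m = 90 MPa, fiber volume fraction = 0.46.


sigma_1 = sigma_f*Vf + sigma_m*(1-Vf) = 4835*0.46 + 90*0.54 = 2272.7 MPa

2272.7 MPa


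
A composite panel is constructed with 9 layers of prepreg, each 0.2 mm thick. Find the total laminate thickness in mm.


h = n * t_ply = 9 * 0.2 = 1.8 mm

1.8 mm


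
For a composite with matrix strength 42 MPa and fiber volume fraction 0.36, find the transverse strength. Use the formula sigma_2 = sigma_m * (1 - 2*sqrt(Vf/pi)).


factor = 1 - 2*sqrt(0.36/pi) = 0.323
sigma_2 = 42 * 0.323 = 13.56 MPa

13.56 MPa


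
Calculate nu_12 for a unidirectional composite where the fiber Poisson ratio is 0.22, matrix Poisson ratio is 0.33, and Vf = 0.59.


nu_12 = nu_f*Vf + nu_m*(1-Vf) = 0.22*0.59 + 0.33*0.41 = 0.2651

0.2651


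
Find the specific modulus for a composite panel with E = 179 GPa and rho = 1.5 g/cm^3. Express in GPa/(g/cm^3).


Specific stiffness = E/rho = 179/1.5 = 119.3 GPa/(g/cm^3)

119.3 GPa/(g/cm^3)


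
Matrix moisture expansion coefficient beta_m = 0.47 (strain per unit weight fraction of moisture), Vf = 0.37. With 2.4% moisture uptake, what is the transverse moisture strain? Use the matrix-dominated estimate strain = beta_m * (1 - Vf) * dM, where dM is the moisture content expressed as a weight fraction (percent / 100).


dM = 2.4/100 = 0.024
strain = beta_m * (1-Vf) * dM = 0.47 * 0.63 * 0.024 = 0.0071064

0.0071064


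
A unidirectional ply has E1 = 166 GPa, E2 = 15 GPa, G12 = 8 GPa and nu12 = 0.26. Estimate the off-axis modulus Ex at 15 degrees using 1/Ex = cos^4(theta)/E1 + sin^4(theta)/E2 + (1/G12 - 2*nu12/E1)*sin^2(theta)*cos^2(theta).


cos^4(15) = 0.870513, sin^4(15) = 0.004487, sin^2(15)*cos^2(15) = 0.0625
1/G12 - 2*nu12/E1 = 1/8 - 2*0.26/166 = 0.121867 GPa^-1
1/Ex = 0.870513/166 + 0.004487/15 + 0.121867*0.0625 = 0.0131599 GPa^-1
Ex = 75.99 GPa

75.99 GPa


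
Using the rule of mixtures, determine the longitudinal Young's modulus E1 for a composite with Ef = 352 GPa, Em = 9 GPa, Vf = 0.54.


E1 = Ef*Vf + Em*(1-Vf) = 352*0.54 + 9*0.46 = 194.22 GPa

194.22 GPa


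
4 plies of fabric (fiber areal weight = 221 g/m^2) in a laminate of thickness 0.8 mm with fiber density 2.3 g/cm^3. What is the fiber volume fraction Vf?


Vf = n * FAW / (rho_f * h * 1000) = 4 * 221 / (2.3 * 0.8 * 1000) = 0.4804

0.4804


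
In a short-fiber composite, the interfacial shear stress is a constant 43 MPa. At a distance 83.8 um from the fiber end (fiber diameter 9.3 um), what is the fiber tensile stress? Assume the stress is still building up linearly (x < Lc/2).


Force balance: sigma_f * (pi*d^2/4) = tau * (pi*d) * x  ->  sigma_f = 4 * tau * x / d
sigma_f = 4 * 43 * 83.8 / 9.3 = 1549.8 MPa

1549.8 MPa


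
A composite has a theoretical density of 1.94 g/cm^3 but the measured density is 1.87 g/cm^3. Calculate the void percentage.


Void% = (rho_theo - rho_actual)/rho_theo * 100 = (1.94 - 1.87)/1.94 * 100 = 3.61%

3.61%


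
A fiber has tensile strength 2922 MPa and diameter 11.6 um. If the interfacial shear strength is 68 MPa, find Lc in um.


Lc = sigma_f * d / (2 * tau_i) = 2922 * 11.6 / (2 * 68) = 249.2 um

249.2 um


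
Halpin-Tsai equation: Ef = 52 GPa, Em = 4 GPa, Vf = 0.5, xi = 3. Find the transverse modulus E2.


eta = (Ef/Em - 1)/(Ef/Em + xi) = (13.0 - 1)/(13.0 + 3) = 0.75
E2 = Em*(1+xi*eta*Vf)/(1-eta*Vf) = 13.6 GPa

13.6 GPa


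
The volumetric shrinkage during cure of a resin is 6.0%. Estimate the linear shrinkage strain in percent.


Linear shrinkage ≈ vol_shrink/3 = 6.0/3 = 2.0%

2.0%


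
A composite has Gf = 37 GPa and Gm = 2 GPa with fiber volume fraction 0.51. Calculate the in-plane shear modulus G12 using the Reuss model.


1/G12 = Vf/Gf + (1-Vf)/Gm = 0.51/37 + 0.49/2
G12 = 3.86 GPa

3.86 GPa


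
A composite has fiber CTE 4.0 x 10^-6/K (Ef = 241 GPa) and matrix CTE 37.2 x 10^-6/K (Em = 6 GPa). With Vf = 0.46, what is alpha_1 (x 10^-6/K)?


E1 = Ef*Vf + Em*(1-Vf) = 114.1
alpha_1 = (alpha_f*Ef*Vf + alpha_m*Em*(1-Vf))/E1 = 4.94 x 10^-6/K

4.94 x 10^-6/K


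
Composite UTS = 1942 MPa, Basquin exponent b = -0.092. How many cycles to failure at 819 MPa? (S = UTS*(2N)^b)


N = 0.5 * (S/UTS)^(1/b) = 0.5 * (819/1942)^(1/-0.092) = 5952.2347 cycles

5952.2347 cycles


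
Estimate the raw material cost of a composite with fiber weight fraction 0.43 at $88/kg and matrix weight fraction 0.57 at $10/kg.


Cost = cost_f*Wf + cost_m*Wm = 88*0.43 + 10*0.57 = $43.54/kg

$43.54/kg


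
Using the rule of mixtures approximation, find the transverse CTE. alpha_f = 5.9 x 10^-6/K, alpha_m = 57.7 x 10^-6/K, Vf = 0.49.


alpha_2 = alpha_f*Vf + alpha_m*(1-Vf) = 5.9*0.49 + 57.7*0.51 = 32.3 x 10^-6/K

32.3 x 10^-6/K


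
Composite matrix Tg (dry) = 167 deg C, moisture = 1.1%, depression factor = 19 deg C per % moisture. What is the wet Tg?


Tg_wet = Tg_dry - k*moisture = 167 - 19*1.1 = 146.1 deg C

146.1 deg C


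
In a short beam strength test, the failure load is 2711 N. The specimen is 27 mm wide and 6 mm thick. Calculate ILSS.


ILSS = 3F/(4bh) = 3*2711/(4*27*6) = 12.55 MPa

12.55 MPa


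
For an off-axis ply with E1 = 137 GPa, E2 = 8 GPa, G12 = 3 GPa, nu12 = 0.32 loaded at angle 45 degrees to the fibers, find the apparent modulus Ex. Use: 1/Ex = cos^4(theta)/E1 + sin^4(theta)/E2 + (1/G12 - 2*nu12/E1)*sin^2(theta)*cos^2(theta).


cos^4(45) = 0.25, sin^4(45) = 0.25, sin^2(45)*cos^2(45) = 0.25
1/G12 - 2*nu12/E1 = 1/3 - 2*0.32/137 = 0.328662 GPa^-1
1/Ex = 0.25/137 + 0.25/8 + 0.328662*0.25 = 0.1152403 GPa^-1
Ex = 8.68 GPa

8.68 GPa


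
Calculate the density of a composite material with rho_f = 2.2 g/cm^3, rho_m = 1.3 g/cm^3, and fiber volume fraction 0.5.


rho_c = rho_f*Vf + rho_m*(1-Vf) = 2.2*0.5 + 1.3*0.5 = 1.75 g/cm^3

1.75 g/cm^3


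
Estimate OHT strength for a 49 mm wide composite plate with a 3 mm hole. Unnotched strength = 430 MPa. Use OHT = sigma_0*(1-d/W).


OHT = sigma_0*(1-d/W) = 430*(1-3/49) = 403.7 MPa

403.7 MPa


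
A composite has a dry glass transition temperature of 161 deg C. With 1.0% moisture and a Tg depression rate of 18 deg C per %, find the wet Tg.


Tg_wet = Tg_dry - k*moisture = 161 - 18*1.0 = 143.0 deg C

143.0 deg C


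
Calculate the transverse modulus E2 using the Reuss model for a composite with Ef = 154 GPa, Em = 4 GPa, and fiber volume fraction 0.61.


1/E2 = Vf/Ef + (1-Vf)/Em = 0.61/154 + 0.39/4
E2 = 9.86 GPa

9.86 GPa


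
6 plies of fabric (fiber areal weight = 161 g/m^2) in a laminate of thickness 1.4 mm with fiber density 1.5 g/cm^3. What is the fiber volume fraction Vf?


Vf = n * FAW / (rho_f * h * 1000) = 6 * 161 / (1.5 * 1.4 * 1000) = 0.46

0.46


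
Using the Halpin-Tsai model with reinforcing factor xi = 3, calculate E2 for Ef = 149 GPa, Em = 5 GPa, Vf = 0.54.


eta = (Ef/Em - 1)/(Ef/Em + xi) = (29.8 - 1)/(29.8 + 3) = 0.878
E2 = Em*(1+xi*eta*Vf)/(1-eta*Vf) = 23.03 GPa

23.03 GPa


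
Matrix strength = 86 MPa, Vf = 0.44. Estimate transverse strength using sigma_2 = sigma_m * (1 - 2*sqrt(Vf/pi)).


factor = 1 - 2*sqrt(0.44/pi) = 0.2515
sigma_2 = 86 * 0.2515 = 21.63 MPa

21.63 MPa


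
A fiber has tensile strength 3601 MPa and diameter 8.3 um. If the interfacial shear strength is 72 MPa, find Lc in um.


Lc = sigma_f * d / (2 * tau_i) = 3601 * 8.3 / (2 * 72) = 207.6 um

207.6 um


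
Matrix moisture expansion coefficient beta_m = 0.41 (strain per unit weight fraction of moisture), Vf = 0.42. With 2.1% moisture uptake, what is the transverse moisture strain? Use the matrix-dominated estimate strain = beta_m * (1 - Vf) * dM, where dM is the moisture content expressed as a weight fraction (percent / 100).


dM = 2.1/100 = 0.021
strain = beta_m * (1-Vf) * dM = 0.41 * 0.58 * 0.021 = 0.0049938

0.0049938


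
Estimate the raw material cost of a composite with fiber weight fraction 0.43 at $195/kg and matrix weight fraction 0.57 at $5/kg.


Cost = cost_f*Wf + cost_m*Wm = 195*0.43 + 5*0.57 = $86.7/kg

$86.7/kg


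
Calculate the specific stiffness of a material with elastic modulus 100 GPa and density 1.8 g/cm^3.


Specific stiffness = E/rho = 100/1.8 = 55.6 GPa/(g/cm^3)

55.6 GPa/(g/cm^3)


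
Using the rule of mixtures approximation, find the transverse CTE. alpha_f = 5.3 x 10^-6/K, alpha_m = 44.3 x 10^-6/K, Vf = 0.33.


alpha_2 = alpha_f*Vf + alpha_m*(1-Vf) = 5.3*0.33 + 44.3*0.67 = 31.4 x 10^-6/K

31.4 x 10^-6/K


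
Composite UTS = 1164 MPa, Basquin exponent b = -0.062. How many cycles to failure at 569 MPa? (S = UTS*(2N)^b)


N = 0.5 * (S/UTS)^(1/b) = 0.5 * (569/1164)^(1/-0.062) = 51585.7687 cycles

51585.7687 cycles


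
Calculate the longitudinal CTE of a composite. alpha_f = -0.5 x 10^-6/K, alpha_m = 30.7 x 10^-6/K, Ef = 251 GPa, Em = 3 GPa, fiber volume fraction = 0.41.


E1 = Ef*Vf + Em*(1-Vf) = 104.68
alpha_1 = (alpha_f*Ef*Vf + alpha_m*Em*(1-Vf))/E1 = 0.03 x 10^-6/K

0.03 x 10^-6/K


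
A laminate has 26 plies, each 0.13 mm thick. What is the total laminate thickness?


h = n * t_ply = 26 * 0.13 = 3.38 mm

3.38 mm


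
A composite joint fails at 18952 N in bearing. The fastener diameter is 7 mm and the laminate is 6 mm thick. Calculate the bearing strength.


sigma_br = F/(d*h) = 18952/(7*6) = 451.2 MPa

451.2 MPa


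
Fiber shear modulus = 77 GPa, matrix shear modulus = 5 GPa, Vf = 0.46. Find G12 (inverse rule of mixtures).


1/G12 = Vf/Gf + (1-Vf)/Gm = 0.46/77 + 0.54/5
G12 = 8.77 GPa

8.77 GPa


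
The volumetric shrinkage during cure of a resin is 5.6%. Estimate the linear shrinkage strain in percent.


Linear shrinkage ≈ vol_shrink/3 = 5.6/3 = 1.867%

1.867%


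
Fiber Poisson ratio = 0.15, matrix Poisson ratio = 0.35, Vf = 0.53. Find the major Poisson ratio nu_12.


nu_12 = nu_f*Vf + nu_m*(1-Vf) = 0.15*0.53 + 0.35*0.47 = 0.244

0.244


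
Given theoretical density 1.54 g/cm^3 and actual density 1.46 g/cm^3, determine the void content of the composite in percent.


Void% = (rho_theo - rho_actual)/rho_theo * 100 = (1.54 - 1.46)/1.54 * 100 = 5.19%

5.19%


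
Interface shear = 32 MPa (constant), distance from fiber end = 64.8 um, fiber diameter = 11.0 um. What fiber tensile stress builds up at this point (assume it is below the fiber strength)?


Force balance: sigma_f * (pi*d^2/4) = tau * (pi*d) * x  ->  sigma_f = 4 * tau * x / d
sigma_f = 4 * 32 * 64.8 / 11.0 = 754.0 MPa

754.0 MPa


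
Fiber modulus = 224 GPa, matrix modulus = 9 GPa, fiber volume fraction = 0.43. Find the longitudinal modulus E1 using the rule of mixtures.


E1 = Ef*Vf + Em*(1-Vf) = 224*0.43 + 9*0.57 = 101.45 GPa

101.45 GPa


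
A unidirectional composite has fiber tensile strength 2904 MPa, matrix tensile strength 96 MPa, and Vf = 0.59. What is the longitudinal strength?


sigma_1 = sigma_f*Vf + sigma_m*(1-Vf) = 2904*0.59 + 96*0.41 = 1752.7 MPa

1752.7 MPa


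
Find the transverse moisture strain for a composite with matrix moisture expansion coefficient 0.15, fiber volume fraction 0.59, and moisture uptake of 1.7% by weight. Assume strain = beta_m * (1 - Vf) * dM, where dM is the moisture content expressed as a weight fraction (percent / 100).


dM = 1.7/100 = 0.017
strain = beta_m * (1-Vf) * dM = 0.15 * 0.41 * 0.017 = 0.0010455

0.0010455


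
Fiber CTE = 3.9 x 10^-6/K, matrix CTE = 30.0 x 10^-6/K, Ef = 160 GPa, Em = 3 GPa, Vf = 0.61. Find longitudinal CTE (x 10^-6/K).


E1 = Ef*Vf + Em*(1-Vf) = 98.77
alpha_1 = (alpha_f*Ef*Vf + alpha_m*Em*(1-Vf))/E1 = 4.21 x 10^-6/K

4.21 x 10^-6/K


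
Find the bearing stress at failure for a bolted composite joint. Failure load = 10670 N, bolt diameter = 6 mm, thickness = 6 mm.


sigma_br = F/(d*h) = 10670/(6*6) = 296.4 MPa

296.4 MPa


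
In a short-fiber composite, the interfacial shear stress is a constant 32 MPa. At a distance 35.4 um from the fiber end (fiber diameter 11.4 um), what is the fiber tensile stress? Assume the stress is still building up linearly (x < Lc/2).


Force balance: sigma_f * (pi*d^2/4) = tau * (pi*d) * x  ->  sigma_f = 4 * tau * x / d
sigma_f = 4 * 32 * 35.4 / 11.4 = 397.5 MPa

397.5 MPa


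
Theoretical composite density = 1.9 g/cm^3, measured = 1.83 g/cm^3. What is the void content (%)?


Void% = (rho_theo - rho_actual)/rho_theo * 100 = (1.9 - 1.83)/1.9 * 100 = 3.68%

3.68%


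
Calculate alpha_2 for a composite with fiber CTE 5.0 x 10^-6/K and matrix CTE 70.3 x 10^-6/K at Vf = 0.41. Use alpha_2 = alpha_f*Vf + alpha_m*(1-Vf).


alpha_2 = alpha_f*Vf + alpha_m*(1-Vf) = 5.0*0.41 + 70.3*0.59 = 43.5 x 10^-6/K

43.5 x 10^-6/K


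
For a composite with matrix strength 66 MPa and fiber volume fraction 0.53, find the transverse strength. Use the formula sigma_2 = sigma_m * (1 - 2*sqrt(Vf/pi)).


factor = 1 - 2*sqrt(0.53/pi) = 0.1785
sigma_2 = 66 * 0.1785 = 11.78 MPa

11.78 MPa


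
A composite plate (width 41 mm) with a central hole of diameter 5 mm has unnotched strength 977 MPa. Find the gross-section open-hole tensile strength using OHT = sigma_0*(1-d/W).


OHT = sigma_0*(1-d/W) = 977*(1-5/41) = 857.9 MPa

857.9 MPa


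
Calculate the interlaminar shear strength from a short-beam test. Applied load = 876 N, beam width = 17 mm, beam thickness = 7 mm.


ILSS = 3F/(4bh) = 3*876/(4*17*7) = 5.52 MPa

5.52 MPa


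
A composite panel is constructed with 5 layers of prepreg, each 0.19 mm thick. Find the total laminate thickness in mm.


h = n * t_ply = 5 * 0.19 = 0.95 mm

0.95 mm


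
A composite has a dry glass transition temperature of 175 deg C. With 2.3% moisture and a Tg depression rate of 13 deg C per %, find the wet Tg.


Tg_wet = Tg_dry - k*moisture = 175 - 13*2.3 = 145.1 deg C

145.1 deg C


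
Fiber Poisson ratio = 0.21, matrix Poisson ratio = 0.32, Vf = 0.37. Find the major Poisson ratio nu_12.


nu_12 = nu_f*Vf + nu_m*(1-Vf) = 0.21*0.37 + 0.32*0.63 = 0.2793

0.2793


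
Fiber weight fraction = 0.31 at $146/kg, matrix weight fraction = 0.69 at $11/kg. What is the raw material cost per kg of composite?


Cost = cost_f*Wf + cost_m*Wm = 146*0.31 + 11*0.69 = $52.85/kg

$52.85/kg


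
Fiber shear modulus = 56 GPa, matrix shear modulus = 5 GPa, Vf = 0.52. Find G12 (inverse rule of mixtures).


1/G12 = Vf/Gf + (1-Vf)/Gm = 0.52/56 + 0.48/5
G12 = 9.5 GPa

9.5 GPa


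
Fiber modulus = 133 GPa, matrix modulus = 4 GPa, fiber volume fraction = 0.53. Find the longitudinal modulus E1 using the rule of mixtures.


E1 = Ef*Vf + Em*(1-Vf) = 133*0.53 + 4*0.47 = 72.37 GPa

72.37 GPa


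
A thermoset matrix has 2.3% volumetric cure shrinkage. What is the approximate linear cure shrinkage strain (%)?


Linear shrinkage ≈ vol_shrink/3 = 2.3/3 = 0.767%

0.767%


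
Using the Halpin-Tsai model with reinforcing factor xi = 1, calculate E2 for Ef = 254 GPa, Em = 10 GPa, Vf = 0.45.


eta = (Ef/Em - 1)/(Ef/Em + xi) = (25.4 - 1)/(25.4 + 1) = 0.9242
E2 = Em*(1+xi*eta*Vf)/(1-eta*Vf) = 24.24 GPa

24.24 GPa


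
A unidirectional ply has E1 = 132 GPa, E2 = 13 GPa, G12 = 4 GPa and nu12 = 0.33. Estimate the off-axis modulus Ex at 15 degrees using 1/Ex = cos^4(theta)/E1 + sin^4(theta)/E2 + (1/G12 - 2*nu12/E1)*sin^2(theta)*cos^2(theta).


cos^4(15) = 0.870513, sin^4(15) = 0.004487, sin^2(15)*cos^2(15) = 0.0625
1/G12 - 2*nu12/E1 = 1/4 - 2*0.33/132 = 0.245 GPa^-1
1/Ex = 0.870513/132 + 0.004487/13 + 0.245*0.0625 = 0.0222525 GPa^-1
Ex = 44.94 GPa

44.94 GPa


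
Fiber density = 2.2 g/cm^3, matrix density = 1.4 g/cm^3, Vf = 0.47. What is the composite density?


rho_c = rho_f*Vf + rho_m*(1-Vf) = 2.2*0.47 + 1.4*0.53 = 1.776 g/cm^3

1.776 g/cm^3


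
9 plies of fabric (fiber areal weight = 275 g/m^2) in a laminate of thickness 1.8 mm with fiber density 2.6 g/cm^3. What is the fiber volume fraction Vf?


Vf = n * FAW / (rho_f * h * 1000) = 9 * 275 / (2.6 * 1.8 * 1000) = 0.5288

0.5288


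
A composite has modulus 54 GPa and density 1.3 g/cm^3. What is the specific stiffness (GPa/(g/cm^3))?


Specific stiffness = E/rho = 54/1.3 = 41.5 GPa/(g/cm^3)

41.5 GPa/(g/cm^3)


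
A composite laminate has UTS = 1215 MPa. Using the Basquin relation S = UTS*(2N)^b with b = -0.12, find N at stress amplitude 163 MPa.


N = 0.5 * (S/UTS)^(1/b) = 0.5 * (163/1215)^(1/-0.12) = 9.3084e+06 cycles

9.3084e+06 cycles


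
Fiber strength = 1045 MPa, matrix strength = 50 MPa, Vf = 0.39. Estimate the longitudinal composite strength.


sigma_1 = sigma_f*Vf + sigma_m*(1-Vf) = 1045*0.39 + 50*0.61 = 438.1 MPa

438.1 MPa


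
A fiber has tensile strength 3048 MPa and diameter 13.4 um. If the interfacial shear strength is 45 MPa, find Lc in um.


Lc = sigma_f * d / (2 * tau_i) = 3048 * 13.4 / (2 * 45) = 453.8 um

453.8 um


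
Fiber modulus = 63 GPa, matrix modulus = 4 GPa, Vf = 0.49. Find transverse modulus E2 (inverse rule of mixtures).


1/E2 = Vf/Ef + (1-Vf)/Em = 0.49/63 + 0.51/4
E2 = 7.39 GPa

7.39 GPa


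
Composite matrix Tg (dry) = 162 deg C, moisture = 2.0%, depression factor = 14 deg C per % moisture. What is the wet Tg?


Tg_wet = Tg_dry - k*moisture = 162 - 14*2.0 = 134.0 deg C

134.0 deg C


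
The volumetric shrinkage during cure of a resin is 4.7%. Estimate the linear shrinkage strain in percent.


Linear shrinkage ≈ vol_shrink/3 = 4.7/3 = 1.567%

1.567%


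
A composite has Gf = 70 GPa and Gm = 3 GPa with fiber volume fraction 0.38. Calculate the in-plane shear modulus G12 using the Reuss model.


1/G12 = Vf/Gf + (1-Vf)/Gm = 0.38/70 + 0.62/3
G12 = 4.71 GPa

4.71 GPa


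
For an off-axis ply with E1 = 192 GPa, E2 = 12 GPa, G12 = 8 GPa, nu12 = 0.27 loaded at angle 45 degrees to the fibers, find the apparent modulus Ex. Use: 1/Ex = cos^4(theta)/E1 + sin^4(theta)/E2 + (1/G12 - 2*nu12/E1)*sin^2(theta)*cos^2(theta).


cos^4(45) = 0.25, sin^4(45) = 0.25, sin^2(45)*cos^2(45) = 0.25
1/G12 - 2*nu12/E1 = 1/8 - 2*0.27/192 = 0.122188 GPa^-1
1/Ex = 0.25/192 + 0.25/12 + 0.122188*0.25 = 0.0526823 GPa^-1
Ex = 18.98 GPa

18.98 GPa


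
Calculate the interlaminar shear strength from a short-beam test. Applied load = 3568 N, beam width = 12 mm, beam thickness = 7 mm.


ILSS = 3F/(4bh) = 3*3568/(4*12*7) = 31.86 MPa

31.86 MPa


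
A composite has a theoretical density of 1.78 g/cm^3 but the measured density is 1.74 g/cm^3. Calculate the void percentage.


Void% = (rho_theo - rho_actual)/rho_theo * 100 = (1.78 - 1.74)/1.78 * 100 = 2.25%

2.25%


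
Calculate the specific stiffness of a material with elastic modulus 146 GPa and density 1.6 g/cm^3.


Specific stiffness = E/rho = 146/1.6 = 91.3 GPa/(g/cm^3)

91.3 GPa/(g/cm^3)


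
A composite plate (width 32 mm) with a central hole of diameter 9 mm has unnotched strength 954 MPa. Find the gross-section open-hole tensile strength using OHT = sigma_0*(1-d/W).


OHT = sigma_0*(1-d/W) = 954*(1-9/32) = 685.7 MPa

685.7 MPa


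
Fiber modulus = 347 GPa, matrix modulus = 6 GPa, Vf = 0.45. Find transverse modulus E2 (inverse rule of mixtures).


1/E2 = Vf/Ef + (1-Vf)/Em = 0.45/347 + 0.55/6
E2 = 10.76 GPa

10.76 GPa


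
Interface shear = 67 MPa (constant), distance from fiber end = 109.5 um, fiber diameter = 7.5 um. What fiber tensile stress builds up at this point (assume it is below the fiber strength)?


Force balance: sigma_f * (pi*d^2/4) = tau * (pi*d) * x  ->  sigma_f = 4 * tau * x / d
sigma_f = 4 * 67 * 109.5 / 7.5 = 3912.8 MPa

3912.8 MPa


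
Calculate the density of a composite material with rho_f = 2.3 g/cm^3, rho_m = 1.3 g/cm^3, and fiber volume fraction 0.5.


rho_c = rho_f*Vf + rho_m*(1-Vf) = 2.3*0.5 + 1.3*0.5 = 1.8 g/cm^3

1.8 g/cm^3


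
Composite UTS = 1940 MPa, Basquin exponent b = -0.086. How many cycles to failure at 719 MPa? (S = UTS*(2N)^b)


N = 0.5 * (S/UTS)^(1/b) = 0.5 * (719/1940)^(1/-0.086) = 51457.0498 cycles

51457.0498 cycles


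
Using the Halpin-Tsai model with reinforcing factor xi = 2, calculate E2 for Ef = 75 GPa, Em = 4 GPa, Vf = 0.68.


eta = (Ef/Em - 1)/(Ef/Em + xi) = (18.75 - 1)/(18.75 + 2) = 0.8554
E2 = Em*(1+xi*eta*Vf)/(1-eta*Vf) = 20.69 GPa

20.69 GPa


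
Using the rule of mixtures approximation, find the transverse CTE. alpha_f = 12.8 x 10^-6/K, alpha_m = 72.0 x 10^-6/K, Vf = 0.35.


alpha_2 = alpha_f*Vf + alpha_m*(1-Vf) = 12.8*0.35 + 72.0*0.65 = 51.3 x 10^-6/K

51.3 x 10^-6/K


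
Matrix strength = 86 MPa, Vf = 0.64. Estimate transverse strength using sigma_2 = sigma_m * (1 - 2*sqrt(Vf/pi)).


factor = 1 - 2*sqrt(0.64/pi) = 0.0973
sigma_2 = 86 * 0.0973 = 8.37 MPa

8.37 MPa


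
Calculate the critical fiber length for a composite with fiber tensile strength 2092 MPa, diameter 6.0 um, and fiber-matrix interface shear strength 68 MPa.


Lc = sigma_f * d / (2 * tau_i) = 2092 * 6.0 / (2 * 68) = 92.3 um

92.3 um


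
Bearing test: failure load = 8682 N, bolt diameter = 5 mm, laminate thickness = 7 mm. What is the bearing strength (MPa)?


sigma_br = F/(d*h) = 8682/(5*7) = 248.1 MPa

248.1 MPa


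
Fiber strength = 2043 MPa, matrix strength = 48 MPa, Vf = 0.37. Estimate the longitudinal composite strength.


sigma_1 = sigma_f*Vf + sigma_m*(1-Vf) = 2043*0.37 + 48*0.63 = 786.2 MPa

786.2 MPa


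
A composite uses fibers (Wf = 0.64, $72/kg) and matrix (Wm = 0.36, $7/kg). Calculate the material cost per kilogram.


Cost = cost_f*Wf + cost_m*Wm = 72*0.64 + 7*0.36 = $48.6/kg

$48.6/kg


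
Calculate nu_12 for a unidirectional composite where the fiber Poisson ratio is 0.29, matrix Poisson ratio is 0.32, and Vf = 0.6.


nu_12 = nu_f*Vf + nu_m*(1-Vf) = 0.29*0.6 + 0.32*0.4 = 0.302

0.302


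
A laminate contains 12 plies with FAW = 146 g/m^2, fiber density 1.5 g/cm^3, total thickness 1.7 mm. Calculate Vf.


Vf = n * FAW / (rho_f * h * 1000) = 12 * 146 / (1.5 * 1.7 * 1000) = 0.6871

0.6871


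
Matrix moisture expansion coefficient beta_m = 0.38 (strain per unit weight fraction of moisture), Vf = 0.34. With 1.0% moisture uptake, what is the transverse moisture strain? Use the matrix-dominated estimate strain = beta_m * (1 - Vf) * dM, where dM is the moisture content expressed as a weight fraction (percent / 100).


dM = 1.0/100 = 0.01
strain = beta_m * (1-Vf) * dM = 0.38 * 0.66 * 0.01 = 0.002508

0.002508
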